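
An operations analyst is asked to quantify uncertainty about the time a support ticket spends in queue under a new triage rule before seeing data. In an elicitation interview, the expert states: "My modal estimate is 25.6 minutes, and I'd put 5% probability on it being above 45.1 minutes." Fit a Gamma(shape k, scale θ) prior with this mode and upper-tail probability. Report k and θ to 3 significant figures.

Gamma(k,θ) with k>1 has mode (k−1)θ, so θ = 25.6/(k−1).
Need P(X < 45.1) = 0.95 with θ tied to k this way. Start at k = 2, θ = 25.6: P(X<45.1) ≈ 0.526.
Too low — raise k to concentrate. Iterating converges to k ≈ 9.7.
Then θ = 25.6/(9.7−1) ≈ 2.94.

k ≈ 9.7, θ ≈ 2.94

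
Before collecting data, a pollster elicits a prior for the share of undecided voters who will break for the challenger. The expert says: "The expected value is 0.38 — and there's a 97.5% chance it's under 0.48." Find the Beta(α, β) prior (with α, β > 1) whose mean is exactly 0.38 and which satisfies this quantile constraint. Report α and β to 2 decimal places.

With mean 0.38 fixed, write α = 0.38s, β = 0.62s where s = α+β.
Need P(θ < 0.48) = 0.975 under Beta(0.38s, 0.62s). Normal approximation: (q−m)/√(m(1−m)/s) ≈ z_{0.975} = 1.96, so s ≈ 0.38·0.62·(1.96)²/(0.48−0.38)² = 90.5.
At s = 90.5: P(θ<0.48) ≈ 0.973. Adjusting to match 0.975 gives s ≈ 93.59.
So α = 0.38·93.59 ≈ 35.56, β = 0.62·93.59 ≈ 58.02.

α ≈ 35.56, β ≈ 58.02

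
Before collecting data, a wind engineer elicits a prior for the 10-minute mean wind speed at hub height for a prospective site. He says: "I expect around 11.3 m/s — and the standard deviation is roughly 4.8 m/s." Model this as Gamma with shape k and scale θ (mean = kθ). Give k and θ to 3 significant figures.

For Gamma(k, scale θ): mean = kθ, variance = kθ², so CV = 1/√k.
CV = SD/mean = 4.8/11.3 = 0.4248, hence k = 1/CV² = 5.54.
Then θ = mean/k = 11.3/5.54 = 2.04.

k ≈ 5.54, θ ≈ 2.04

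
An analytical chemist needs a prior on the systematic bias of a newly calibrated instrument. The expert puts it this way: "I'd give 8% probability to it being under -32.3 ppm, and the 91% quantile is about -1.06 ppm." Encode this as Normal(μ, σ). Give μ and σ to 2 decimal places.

For Normal(μ,σ), the p-quantile is μ + z_p·σ. Here z_{0.08} = -1.405, z_{0.91} = 1.341.
So -32.3 = μ − 1.405σ and -1.06 = μ + 1.341σ.
Subtracting: σ = (-1.06 − -32.3)/(1.341 − (-1.405)) = 11.38.
Then μ = -32.3 − (-1.405)·11.38 = -16.31.

μ = -16.31, σ = 11.38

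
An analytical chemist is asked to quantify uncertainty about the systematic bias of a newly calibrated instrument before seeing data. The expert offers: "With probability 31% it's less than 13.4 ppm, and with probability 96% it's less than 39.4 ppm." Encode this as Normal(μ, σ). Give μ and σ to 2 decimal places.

For Normal(μ,σ), the p-quantile is μ + z_p·σ. Here z_{0.31} = -0.4959, z_{0.96} = 1.751.
So 13.4 = μ − 0.4959σ and 39.4 = μ + 1.751σ.
Subtracting: σ = (39.4 − 13.4)/(1.751 − (-0.4959)) = 11.57.
Then μ = 13.4 − (-0.4959)·11.57 = 19.14.

μ = 19.14, σ = 11.57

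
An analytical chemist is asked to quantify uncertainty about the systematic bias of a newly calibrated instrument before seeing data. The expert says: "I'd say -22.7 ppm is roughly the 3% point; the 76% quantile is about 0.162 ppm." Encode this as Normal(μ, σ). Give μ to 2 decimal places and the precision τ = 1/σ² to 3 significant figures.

The p-quantile of Normal(μ,σ) is μ + z_p·σ, with z_{0.03} = -1.881 and z_{0.76} = 0.7063.
Eliminate σ: μ = (z₂·x₁ − z₁·x₂)/(z₂ − z₁) = (0.7063·-22.7 − (-1.881)·0.162)/2.587 = -6.08.
Then σ = (x₂ − x₁)/(z₂ − z₁) = (0.162 − -22.7)/2.587 = 8.84.
Precision τ = 1/σ² = 1/8.837² = 0.0128.

μ = -6.08, τ = 0.0128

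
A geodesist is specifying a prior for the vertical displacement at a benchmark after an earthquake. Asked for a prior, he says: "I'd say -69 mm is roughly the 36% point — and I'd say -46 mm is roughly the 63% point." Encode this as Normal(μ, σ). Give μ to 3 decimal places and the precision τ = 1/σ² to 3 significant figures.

For Normal(μ,σ), the p-quantile is μ + z_p·σ. Here z_{0.36} = -0.3585, z_{0.63} = 0.3319.
So -69 = μ − 0.3585σ and -46 = μ + 0.3319σ.
Subtracting: σ = (-46 − -69)/(0.3319 − (-0.3585)) = 33.318.
Then μ = -69 − (-0.3585)·33.318 = -57.057.
Precision τ = 1/σ² = 1/33.32² = 0.000901.

μ = -57.057, τ = 0.000901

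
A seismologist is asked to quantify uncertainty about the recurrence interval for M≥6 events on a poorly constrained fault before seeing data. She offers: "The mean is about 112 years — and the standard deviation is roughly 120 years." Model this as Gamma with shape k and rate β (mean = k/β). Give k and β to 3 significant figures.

For Gamma(k, rate β): mean = k/β, variance = k/β², so CV = 1/√k.
CV = SD/mean = 120/112 = 1.071, hence k = 1/CV² = 0.871.
Then β = k/mean = 0.871/112 = 0.00778.

k ≈ 0.871, β ≈ 0.00778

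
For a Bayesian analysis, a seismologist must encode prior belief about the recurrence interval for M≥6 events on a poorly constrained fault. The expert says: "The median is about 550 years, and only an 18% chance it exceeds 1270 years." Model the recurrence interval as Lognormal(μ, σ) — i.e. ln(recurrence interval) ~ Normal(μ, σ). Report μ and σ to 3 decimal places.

μ ≈ 6.310, σ ≈ 0.914

If T ~ Lognormal(μ,σ) then ln T ~ Normal(μ,σ), so the p-quantile of ln T is μ + z_p·σ.
ln(550) = 6.31 and ln(1270) = 7.147; z_{0.5} = 0, z_{0.82} = 0.9154.
σ = (7.147 − 6.31)/(0.9154 − (0)) = 0.914.
μ = 6.31 − (0)·0.914 = 6.310.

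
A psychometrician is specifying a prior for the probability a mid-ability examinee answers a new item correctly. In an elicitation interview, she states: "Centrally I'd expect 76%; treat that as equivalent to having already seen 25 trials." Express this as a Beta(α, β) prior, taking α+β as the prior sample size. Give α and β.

Under the effective-sample-size interpretation, Beta(α, β) has prior mean α/(α+β) and prior sample size α+β.
So α+β = 25 and α/(α+β) = 0.76, giving α = 0.76·25 = 19 and β = 25 − 19 = 6.

α = 19, β = 6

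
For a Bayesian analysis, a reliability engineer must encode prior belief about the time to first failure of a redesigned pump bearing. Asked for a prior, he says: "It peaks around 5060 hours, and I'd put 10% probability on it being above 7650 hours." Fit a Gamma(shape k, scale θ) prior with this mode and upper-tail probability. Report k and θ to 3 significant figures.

Gamma(k,θ) with k>1 has mode (k−1)θ, so θ = 5060/(k−1).
Need P(X < 7650) = 0.9 with θ tied to k this way. Start at k = 2, θ = 5060: P(X<7650) ≈ 0.446.
Too low — raise k to concentrate. Iterating converges to k ≈ 11.9.
Then θ = 5060/(11.9−1) ≈ 464.

k ≈ 11.9, θ ≈ 464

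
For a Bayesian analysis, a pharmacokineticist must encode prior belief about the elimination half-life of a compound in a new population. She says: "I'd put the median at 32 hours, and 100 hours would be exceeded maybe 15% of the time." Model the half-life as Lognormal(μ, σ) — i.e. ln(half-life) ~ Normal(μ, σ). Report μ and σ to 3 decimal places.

If T ~ Lognormal(μ,σ) then ln T ~ Normal(μ,σ), so the p-quantile of ln T is μ + z_p·σ.
ln(32) = 3.466 and ln(100) = 4.605; z_{0.5} = 0, z_{0.85} = 1.036.
σ = (4.605 − 3.466)/(1.036 − (0)) = 1.099.
μ = 3.466 − (0)·1.099 = 3.466.

μ ≈ 3.466, σ ≈ 1.099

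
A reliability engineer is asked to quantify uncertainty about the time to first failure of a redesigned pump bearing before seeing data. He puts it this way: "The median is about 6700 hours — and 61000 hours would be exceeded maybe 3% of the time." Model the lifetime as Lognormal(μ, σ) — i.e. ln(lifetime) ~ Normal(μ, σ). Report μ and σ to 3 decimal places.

μ ≈ 8.810, σ ≈ 1.174

If T ~ Lognormal(μ,σ) then ln T ~ Normal(μ,σ), so the p-quantile of ln T is μ + z_p·σ.
ln(6700) = 8.81 and ln(61000) = 11.02; z_{0.5} = 0, z_{0.97} = 1.881.
σ = (11.02 − 8.81)/(1.881 − (0)) = 1.174.
μ = 8.81 − (0)·1.174 = 8.810.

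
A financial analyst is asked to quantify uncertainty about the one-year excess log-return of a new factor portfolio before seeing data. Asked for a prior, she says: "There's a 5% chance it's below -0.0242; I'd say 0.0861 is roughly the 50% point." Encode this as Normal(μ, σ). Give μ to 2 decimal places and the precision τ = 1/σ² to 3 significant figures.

The p-quantile of Normal(μ,σ) is μ + z_p·σ, with z_{0.05} = -1.645 and z_{0.5} = 0.
Eliminate σ: μ = (z₂·x₁ − z₁·x₂)/(z₂ − z₁) = (0·-0.0242 − (-1.645)·0.0861)/1.645 = 0.09.
Then σ = (x₂ − x₁)/(z₂ − z₁) = (0.0861 − -0.0242)/1.645 = 0.07.
Precision τ = 1/σ² = 1/0.06706² = 222.

μ = 0.09, τ = 222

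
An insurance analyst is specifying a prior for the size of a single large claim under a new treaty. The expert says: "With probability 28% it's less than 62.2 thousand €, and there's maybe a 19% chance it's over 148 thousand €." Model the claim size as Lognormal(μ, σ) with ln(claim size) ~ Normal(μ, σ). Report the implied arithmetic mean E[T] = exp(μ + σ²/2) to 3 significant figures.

If T ~ Lognormal(μ,σ) then ln T ~ Normal(μ,σ), so the p-quantile of ln T is μ + z_p·σ.
ln(62.2) = 4.13 and ln(148) = 4.997; z_{0.28} = -0.5828, z_{0.81} = 0.8779.
σ = (4.997 − 4.13)/(0.8779 − (-0.5828)) = 0.593.
μ = 4.13 − (-0.5828)·0.593 = 4.476.
E[T] = exp(μ + σ²/2) = exp(4.476 + 0.1761) = 105 thousand €.

E[T] ≈ 105 thousand €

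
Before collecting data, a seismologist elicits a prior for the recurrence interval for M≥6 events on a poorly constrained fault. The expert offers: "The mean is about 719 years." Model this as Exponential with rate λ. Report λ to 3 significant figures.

Exponential mean = 1/λ, so λ = 1/719.0 = 0.00139.

λ ≈ 0.00139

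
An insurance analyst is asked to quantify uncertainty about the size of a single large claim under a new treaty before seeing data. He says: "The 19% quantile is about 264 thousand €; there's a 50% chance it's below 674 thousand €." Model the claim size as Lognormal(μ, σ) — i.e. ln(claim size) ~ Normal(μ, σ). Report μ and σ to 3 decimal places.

If T ~ Lognormal(μ,σ) then ln T ~ Normal(μ,σ), so the p-quantile of ln T is μ + z_p·σ.
ln(264) = 5.576 and ln(674) = 6.513; z_{0.19} = -0.8779, z_{0.5} = 0.
σ = (6.513 − 5.576)/(0 − (-0.8779)) = 1.068.
μ = 5.576 − (-0.8779)·1.068 = 6.513.

μ ≈ 6.513, σ ≈ 1.068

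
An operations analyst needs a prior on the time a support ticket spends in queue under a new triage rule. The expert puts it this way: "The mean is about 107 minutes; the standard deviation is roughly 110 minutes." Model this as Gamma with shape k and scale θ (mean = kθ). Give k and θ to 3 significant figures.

k ≈ 0.946, θ ≈ 113

For Gamma(k, scale θ): mean = kθ, variance = kθ², so CV = 1/√k.
CV = SD/mean = 110/107 = 1.028, hence k = 1/CV² = 0.946.
Then θ = mean/k = 107/0.946 = 113.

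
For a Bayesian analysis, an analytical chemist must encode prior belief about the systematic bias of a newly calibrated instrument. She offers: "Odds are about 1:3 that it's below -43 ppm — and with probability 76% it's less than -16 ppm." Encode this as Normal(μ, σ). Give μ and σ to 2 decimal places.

μ = -29.81, σ = 19.55

The p-quantile of Normal(μ,σ) is μ + z_p·σ, with z_{0.25} = -0.6745 and z_{0.76} = 0.7063.
Eliminate σ: μ = (z₂·x₁ − z₁·x₂)/(z₂ − z₁) = (0.7063·-43 − (-0.6745)·-16)/1.381 = -29.81.
Then σ = (x₂ − x₁)/(z₂ − z₁) = (-16 − -43)/1.381 = 19.55.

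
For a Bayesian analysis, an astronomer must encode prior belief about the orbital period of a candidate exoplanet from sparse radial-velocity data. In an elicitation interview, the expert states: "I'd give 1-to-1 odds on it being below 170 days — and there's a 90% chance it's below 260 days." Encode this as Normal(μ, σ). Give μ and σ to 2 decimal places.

μ = 170.00, σ = 70.23

For Normal(μ,σ), the p-quantile is μ + z_p·σ. Here z_{0.5} = 0, z_{0.9} = 1.282.
So 170 = μ + 0σ and 260 = μ + 1.282σ.
Subtracting: σ = (260 − 170)/(1.282 − (0)) = 70.23.
Then μ = 170 − (0)·70.23 = 170.00.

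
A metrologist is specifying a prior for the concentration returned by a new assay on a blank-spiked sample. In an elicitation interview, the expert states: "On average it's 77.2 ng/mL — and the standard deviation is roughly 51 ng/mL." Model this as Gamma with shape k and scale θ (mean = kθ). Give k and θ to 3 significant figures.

For Gamma(k, scale θ): mean = kθ, variance = kθ², so CV = 1/√k.
CV = SD/mean = 51/77.2 = 0.6606, hence k = 1/CV² = 2.29.
Then θ = mean/k = 77.2/2.29 = 33.7.

k ≈ 2.29, θ ≈ 33.7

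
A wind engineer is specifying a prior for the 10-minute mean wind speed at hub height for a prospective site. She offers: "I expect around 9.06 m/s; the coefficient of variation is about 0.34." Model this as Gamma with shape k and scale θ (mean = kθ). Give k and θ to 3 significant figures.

k ≈ 8.65, θ ≈ 1.05

For Gamma(k, scale θ): mean = kθ, variance = kθ², so CV = 1/√k.
CV = 0.34, hence k = 1/CV² = 8.65.
Then θ = mean/k = 9.06/8.65 = 1.05.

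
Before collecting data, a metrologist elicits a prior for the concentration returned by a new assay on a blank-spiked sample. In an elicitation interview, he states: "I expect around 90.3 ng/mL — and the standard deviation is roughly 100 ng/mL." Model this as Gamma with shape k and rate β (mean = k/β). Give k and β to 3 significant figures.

k ≈ 0.815, β ≈ 0.00903

For Gamma(k, rate β): mean = k/β, variance = k/β², so CV = 1/√k.
CV = SD/mean = 100/90.3 = 1.107, hence k = 1/CV² = 0.815.
Then β = k/mean = 0.815/90.3 = 0.00903.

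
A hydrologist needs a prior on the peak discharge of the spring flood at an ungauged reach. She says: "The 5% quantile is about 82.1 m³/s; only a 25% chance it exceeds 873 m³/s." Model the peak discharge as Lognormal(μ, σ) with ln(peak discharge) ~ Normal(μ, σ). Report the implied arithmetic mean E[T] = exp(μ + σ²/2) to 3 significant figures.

E[T] ≈ 738 m³/s

If T ~ Lognormal(μ,σ) then ln T ~ Normal(μ,σ), so the p-quantile of ln T is μ + z_p·σ.
ln(82.1) = 4.408 and ln(873) = 6.772; z_{0.05} = -1.645, z_{0.75} = 0.6745.
σ = (6.772 − 4.408)/(0.6745 − (-1.645)) = 1.019.
μ = 4.408 − (-1.645)·1.019 = 6.084.
E[T] = exp(μ + σ²/2) = exp(6.084 + 0.5194) = 738 m³/s.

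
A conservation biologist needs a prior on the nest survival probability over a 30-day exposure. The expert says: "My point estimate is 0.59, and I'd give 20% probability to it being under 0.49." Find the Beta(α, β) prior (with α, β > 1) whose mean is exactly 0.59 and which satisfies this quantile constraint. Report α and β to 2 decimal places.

With mean 0.59 fixed, write α = 0.59s, β = 0.41s where s = α+β.
Need P(θ < 0.49) = 0.2 under Beta(0.59s, 0.41s). Normal approximation: (q−m)/√(m(1−m)/s) ≈ z_{0.2} = -0.842, so s ≈ 0.59·0.41·(-0.842)²/(0.49−0.59)² = 17.1.
At s = 17.1: P(θ<0.49) ≈ 0.198. Adjusting to match 0.2 gives s ≈ 16.90.
So α = 0.59·16.90 ≈ 9.97, β = 0.41·16.90 ≈ 6.93.

α ≈ 9.97, β ≈ 6.93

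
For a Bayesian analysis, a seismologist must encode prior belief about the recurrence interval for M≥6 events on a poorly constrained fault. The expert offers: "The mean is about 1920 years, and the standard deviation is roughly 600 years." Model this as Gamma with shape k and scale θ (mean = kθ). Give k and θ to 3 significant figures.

For Gamma(k, scale θ): mean = kθ, variance = kθ², so CV = 1/√k.
CV = SD/mean = 600/1920 = 0.3125, hence k = 1/CV² = 10.2.
Then θ = mean/k = 1920/10.2 = 188.

k ≈ 10.2, θ ≈ 188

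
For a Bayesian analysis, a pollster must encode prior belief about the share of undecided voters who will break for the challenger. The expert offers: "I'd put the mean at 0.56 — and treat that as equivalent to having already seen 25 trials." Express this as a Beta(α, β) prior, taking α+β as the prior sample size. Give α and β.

α = 14, β = 11

Under the effective-sample-size interpretation, Beta(α, β) has prior mean α/(α+β) and prior sample size α+β.
So α+β = 25 and α/(α+β) = 0.56, giving α = 0.56·25 = 14 and β = 25 − 14 = 11.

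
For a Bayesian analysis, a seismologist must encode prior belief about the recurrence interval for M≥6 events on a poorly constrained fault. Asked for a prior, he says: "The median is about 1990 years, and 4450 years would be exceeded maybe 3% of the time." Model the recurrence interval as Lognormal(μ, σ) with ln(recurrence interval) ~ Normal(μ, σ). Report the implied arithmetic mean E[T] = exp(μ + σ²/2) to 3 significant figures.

E[T] ≈ 2180 years

If T ~ Lognormal(μ,σ) then ln T ~ Normal(μ,σ), so the p-quantile of ln T is μ + z_p·σ.
ln(1990) = 7.596 and ln(4450) = 8.401; z_{0.5} = 0, z_{0.97} = 1.881.
σ = (8.401 − 7.596)/(1.881 − (0)) = 0.428.
μ = 7.596 − (0)·0.428 = 7.596.
E[T] = exp(μ + σ²/2) = exp(7.596 + 0.0915) = 2180 years.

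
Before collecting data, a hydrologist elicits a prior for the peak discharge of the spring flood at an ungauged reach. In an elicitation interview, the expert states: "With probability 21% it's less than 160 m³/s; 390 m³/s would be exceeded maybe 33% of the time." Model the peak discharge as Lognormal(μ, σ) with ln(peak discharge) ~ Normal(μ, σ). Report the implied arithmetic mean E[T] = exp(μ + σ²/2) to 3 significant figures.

If T ~ Lognormal(μ,σ) then ln T ~ Normal(μ,σ), so the p-quantile of ln T is μ + z_p·σ.
ln(160) = 5.075 and ln(390) = 5.966; z_{0.21} = -0.8064, z_{0.67} = 0.4399.
σ = (5.966 − 5.075)/(0.4399 − (-0.8064)) = 0.715.
μ = 5.075 − (-0.8064)·0.715 = 5.652.
E[T] = exp(μ + σ²/2) = exp(5.652 + 0.2555) = 368 m³/s.

E[T] ≈ 368 m³/s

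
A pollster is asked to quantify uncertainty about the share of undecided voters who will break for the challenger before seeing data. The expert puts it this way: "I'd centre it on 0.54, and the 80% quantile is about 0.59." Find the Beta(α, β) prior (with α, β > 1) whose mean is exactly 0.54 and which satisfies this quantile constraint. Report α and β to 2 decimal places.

α ≈ 38.24, β ≈ 32.58

With mean 0.54 fixed, write α = 0.54s, β = 0.46s where s = α+β.
Need P(θ < 0.59) = 0.8 under Beta(0.54s, 0.46s). Normal approximation: (q−m)/√(m(1−m)/s) ≈ z_{0.8} = 0.842, so s ≈ 0.54·0.46·(0.842)²/(0.59−0.54)² = 70.4.
At s = 70.4: P(θ<0.59) ≈ 0.799. Adjusting to match 0.8 gives s ≈ 70.82.
So α = 0.54·70.82 ≈ 38.24, β = 0.46·70.82 ≈ 32.58.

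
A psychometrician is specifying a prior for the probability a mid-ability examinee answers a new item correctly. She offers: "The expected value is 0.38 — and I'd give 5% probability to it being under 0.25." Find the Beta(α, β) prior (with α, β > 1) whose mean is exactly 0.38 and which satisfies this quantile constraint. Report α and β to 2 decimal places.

With mean 0.38 fixed, write α = 0.38s, β = 0.62s where s = α+β.
Need P(θ < 0.25) = 0.05 under Beta(0.38s, 0.62s). Normal approximation: (q−m)/√(m(1−m)/s) ≈ z_{0.05} = -1.64, so s ≈ 0.38·0.62·(-1.64)²/(0.25−0.38)² = 37.7.
At s = 37.7: P(θ<0.25) ≈ 0.043. Adjusting to match 0.05 gives s ≈ 34.56.
So α = 0.38·34.56 ≈ 13.13, β = 0.62·34.56 ≈ 21.43.

α ≈ 13.13, β ≈ 21.43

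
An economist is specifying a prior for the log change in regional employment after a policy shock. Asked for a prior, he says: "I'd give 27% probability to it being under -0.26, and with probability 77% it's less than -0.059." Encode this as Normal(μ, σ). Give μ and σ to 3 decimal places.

μ = -0.169, σ = 0.149

For Normal(μ,σ), the p-quantile is μ + z_p·σ. Here z_{0.27} = -0.6128, z_{0.77} = 0.7388.
So -0.26 = μ − 0.6128σ and -0.059 = μ + 0.7388σ.
Subtracting: σ = (-0.059 − -0.26)/(0.7388 − (-0.6128)) = 0.149.
Then μ = -0.26 − (-0.6128)·0.149 = -0.169.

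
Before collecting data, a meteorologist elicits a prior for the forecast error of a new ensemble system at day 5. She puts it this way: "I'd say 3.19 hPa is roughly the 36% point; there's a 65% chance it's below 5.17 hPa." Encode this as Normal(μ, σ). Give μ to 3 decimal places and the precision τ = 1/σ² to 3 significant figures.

For Normal(μ,σ), the p-quantile is μ + z_p·σ. Here z_{0.36} = -0.3585, z_{0.65} = 0.3853.
So 3.19 = μ − 0.3585σ and 5.17 = μ + 0.3853σ.
Subtracting: σ = (5.17 − 3.19)/(0.3853 − (-0.3585)) = 2.662.
Then μ = 3.19 − (-0.3585)·2.662 = 4.144.
Precision τ = 1/σ² = 1/2.662² = 0.141.

μ = 4.144, τ = 0.141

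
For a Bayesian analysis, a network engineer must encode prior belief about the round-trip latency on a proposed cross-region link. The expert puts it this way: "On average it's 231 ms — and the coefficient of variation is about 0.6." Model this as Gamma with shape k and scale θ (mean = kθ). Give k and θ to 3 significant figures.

k ≈ 2.78, θ ≈ 83.2

For Gamma(k, scale θ): mean = kθ, variance = kθ², so CV = 1/√k.
CV = 0.6, hence k = 1/CV² = 2.78.
Then θ = mean/k = 231/2.78 = 83.2.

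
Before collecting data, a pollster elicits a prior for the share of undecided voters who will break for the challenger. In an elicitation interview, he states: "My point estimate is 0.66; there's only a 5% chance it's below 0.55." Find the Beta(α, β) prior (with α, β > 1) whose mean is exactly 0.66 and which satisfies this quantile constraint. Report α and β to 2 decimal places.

With mean 0.66 fixed, write α = 0.66s, β = 0.34s where s = α+β.
Need P(θ < 0.55) = 0.05 under Beta(0.66s, 0.34s). Normal approximation: (q−m)/√(m(1−m)/s) ≈ z_{0.05} = -1.64, so s ≈ 0.66·0.34·(-1.64)²/(0.55−0.66)² = 50.2.
At s = 50.2: P(θ<0.55) ≈ 0.054. Adjusting to match 0.05 gives s ≈ 52.54.
So α = 0.66·52.54 ≈ 34.68, β = 0.34·52.54 ≈ 17.86.

α ≈ 34.68, β ≈ 17.86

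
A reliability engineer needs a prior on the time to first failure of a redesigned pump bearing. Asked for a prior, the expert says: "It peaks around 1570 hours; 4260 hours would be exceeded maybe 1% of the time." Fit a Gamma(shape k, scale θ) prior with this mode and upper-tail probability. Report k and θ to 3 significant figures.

k ≈ 5.63, θ ≈ 339

Gamma(k,θ) with k>1 has mode (k−1)θ, so θ = 1570/(k−1).
Need P(X < 4260) = 0.99 with θ tied to k this way. Start at k = 2, θ = 1570: P(X<4260) ≈ 0.754.
Too low — raise k to concentrate. Iterating converges to k ≈ 5.63.
Then θ = 1570/(5.63−1) ≈ 339.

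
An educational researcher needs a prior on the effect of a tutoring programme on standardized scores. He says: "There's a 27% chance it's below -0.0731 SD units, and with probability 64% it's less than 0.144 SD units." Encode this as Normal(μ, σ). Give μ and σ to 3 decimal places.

The p-quantile of Normal(μ,σ) is μ + z_p·σ, with z_{0.27} = -0.6128 and z_{0.64} = 0.3585.
Eliminate σ: μ = (z₂·x₁ − z₁·x₂)/(z₂ − z₁) = (0.3585·-0.0731 − (-0.6128)·0.144)/0.9713 = 0.064.
Then σ = (x₂ − x₁)/(z₂ − z₁) = (0.144 − -0.0731)/0.9713 = 0.224.

μ = 0.064, σ = 0.224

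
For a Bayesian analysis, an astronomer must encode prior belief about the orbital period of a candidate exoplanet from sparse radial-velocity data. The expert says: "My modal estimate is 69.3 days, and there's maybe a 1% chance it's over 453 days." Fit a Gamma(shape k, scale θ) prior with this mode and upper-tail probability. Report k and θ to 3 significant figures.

k ≈ 2.02, θ ≈ 67.8

Gamma(k,θ) with k>1 has mode (k−1)θ, so θ = 69.3/(k−1).
Need P(X < 453) = 0.99 with θ tied to k this way. Start at k = 2, θ = 69.3: P(X<453) ≈ 0.989.
Too low — raise k to concentrate. Iterating converges to k ≈ 2.02.
Then θ = 69.3/(2.02−1) ≈ 67.8.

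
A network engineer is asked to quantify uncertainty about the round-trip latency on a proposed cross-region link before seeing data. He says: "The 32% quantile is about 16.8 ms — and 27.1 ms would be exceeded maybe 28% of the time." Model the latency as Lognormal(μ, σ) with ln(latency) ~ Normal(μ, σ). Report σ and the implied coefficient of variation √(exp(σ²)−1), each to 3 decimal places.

If T ~ Lognormal(μ,σ) then ln T ~ Normal(μ,σ), so the p-quantile of ln T is μ + z_p·σ.
ln(16.8) = 2.821 and ln(27.1) = 3.3; z_{0.32} = -0.4677, z_{0.72} = 0.5828.
σ = (3.3 − 2.821)/(0.5828 − (-0.4677)) = 0.455.
μ = 2.821 − (-0.4677)·0.455 = 3.034.
CV = √(exp(σ²)−1) = √(exp(0.2072)−1) = 0.480.

σ ≈ 0.455, CV ≈ 0.480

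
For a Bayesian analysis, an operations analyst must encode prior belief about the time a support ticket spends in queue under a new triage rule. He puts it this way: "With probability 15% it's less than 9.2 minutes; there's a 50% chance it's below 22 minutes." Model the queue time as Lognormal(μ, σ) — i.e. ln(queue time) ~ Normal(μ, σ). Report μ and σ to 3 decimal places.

If T ~ Lognormal(μ,σ) then ln T ~ Normal(μ,σ), so the p-quantile of ln T is μ + z_p·σ.
ln(9.2) = 2.219 and ln(22) = 3.091; z_{0.15} = -1.036, z_{0.5} = 0.
σ = (3.091 − 2.219)/(0 − (-1.036)) = 0.841.
μ = 2.219 − (-1.036)·0.841 = 3.091.

μ ≈ 3.091, σ ≈ 0.841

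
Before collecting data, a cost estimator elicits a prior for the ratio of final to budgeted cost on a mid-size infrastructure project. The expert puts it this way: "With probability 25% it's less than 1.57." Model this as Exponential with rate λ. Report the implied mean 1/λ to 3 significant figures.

mean ≈ 5.46

P(T < 1.57) = 1 − e^(−λ·1.57) = 0.25, so λ = −ln(1−0.25)/1.57 = −ln(0.75)/1.57 = 0.183.
Mean = 1/λ = 5.46.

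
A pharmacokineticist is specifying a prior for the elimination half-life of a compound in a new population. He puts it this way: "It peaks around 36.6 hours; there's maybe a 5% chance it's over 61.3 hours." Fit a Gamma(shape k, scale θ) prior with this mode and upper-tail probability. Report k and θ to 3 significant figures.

Gamma(k,θ) with k>1 has mode (k−1)θ, so θ = 36.6/(k−1).
Need P(X < 61.3) = 0.95 with θ tied to k this way. Start at k = 2, θ = 36.6: P(X<61.3) ≈ 0.499.
Too low — raise k to concentrate. Iterating converges to k ≈ 11.5.
Then θ = 36.6/(11.5−1) ≈ 3.49.

k ≈ 11.5, θ ≈ 3.49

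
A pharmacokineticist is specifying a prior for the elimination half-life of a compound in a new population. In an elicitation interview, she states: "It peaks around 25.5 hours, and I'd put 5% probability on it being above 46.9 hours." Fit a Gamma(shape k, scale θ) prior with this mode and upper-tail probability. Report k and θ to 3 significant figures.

k ≈ 8.5, θ ≈ 3.4

Gamma(k,θ) with k>1 has mode (k−1)θ, so θ = 25.5/(k−1).
Need P(X < 46.9) = 0.95 with θ tied to k this way. Start at k = 2, θ = 25.5: P(X<46.9) ≈ 0.549.
Too low — raise k to concentrate. Iterating converges to k ≈ 8.5.
Then θ = 25.5/(8.5−1) ≈ 3.4.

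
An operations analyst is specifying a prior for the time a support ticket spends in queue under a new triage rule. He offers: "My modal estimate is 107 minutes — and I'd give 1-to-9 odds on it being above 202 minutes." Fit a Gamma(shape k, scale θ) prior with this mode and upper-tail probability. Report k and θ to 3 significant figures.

k ≈ 5.73, θ ≈ 22.6

Gamma(k,θ) with k>1 has mode (k−1)θ, so θ = 107/(k−1).
Need P(X < 202) = 0.9 with θ tied to k this way. Start at k = 2, θ = 107: P(X<202) ≈ 0.563.
Too low — raise k to concentrate. Iterating converges to k ≈ 5.73.
Then θ = 107/(5.73−1) ≈ 22.6.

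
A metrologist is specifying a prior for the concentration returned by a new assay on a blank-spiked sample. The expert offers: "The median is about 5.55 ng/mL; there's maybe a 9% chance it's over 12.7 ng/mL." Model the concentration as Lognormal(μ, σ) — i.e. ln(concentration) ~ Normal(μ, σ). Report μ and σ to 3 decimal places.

μ ≈ 1.714, σ ≈ 0.617

If T ~ Lognormal(μ,σ) then ln T ~ Normal(μ,σ), so the p-quantile of ln T is μ + z_p·σ.
ln(5.55) = 1.714 and ln(12.7) = 2.542; z_{0.5} = 0, z_{0.91} = 1.341.
σ = (2.542 − 1.714)/(1.341 − (0)) = 0.617.
μ = 1.714 − (0)·0.617 = 1.714.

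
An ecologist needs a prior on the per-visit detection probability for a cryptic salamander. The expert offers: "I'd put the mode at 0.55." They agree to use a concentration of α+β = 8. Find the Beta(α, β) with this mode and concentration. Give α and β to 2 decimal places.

α = 4.30, β = 3.70

For α,β > 1 the Beta mode is (α−1)/(α+β−2). With α+β = 8, the mode is (α−1)/6.
Set (α−1)/6 = 0.55 → α = 1 + 0.55·6 = 4.30.
β = 8 − α = 3.70.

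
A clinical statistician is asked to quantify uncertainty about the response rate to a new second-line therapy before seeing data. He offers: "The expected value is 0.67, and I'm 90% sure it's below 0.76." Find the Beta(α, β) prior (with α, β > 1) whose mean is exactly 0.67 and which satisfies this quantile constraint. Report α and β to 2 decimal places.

With mean 0.67 fixed, write α = 0.67s, β = 0.33s where s = α+β.
Need P(θ < 0.76) = 0.9 under Beta(0.67s, 0.33s). Normal approximation: (q−m)/√(m(1−m)/s) ≈ z_{0.9} = 1.28, so s ≈ 0.67·0.33·(1.28)²/(0.76−0.67)² = 44.8.
At s = 44.8: P(θ<0.76) ≈ 0.906. Adjusting to match 0.9 gives s ≈ 42.63.
So α = 0.67·42.63 ≈ 28.56, β = 0.33·42.63 ≈ 14.07.

α ≈ 28.56, β ≈ 14.07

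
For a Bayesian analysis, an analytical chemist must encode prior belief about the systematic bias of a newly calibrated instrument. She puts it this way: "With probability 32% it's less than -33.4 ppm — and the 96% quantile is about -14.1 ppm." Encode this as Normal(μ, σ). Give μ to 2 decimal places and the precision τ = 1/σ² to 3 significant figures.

μ = -29.33, τ = 0.0132

For Normal(μ,σ), the p-quantile is μ + z_p·σ. Here z_{0.32} = -0.4677, z_{0.96} = 1.751.
So -33.4 = μ − 0.4677σ and -14.1 = μ + 1.751σ.
Subtracting: σ = (-14.1 − -33.4)/(1.751 − (-0.4677)) = 8.70.
Then μ = -33.4 − (-0.4677)·8.70 = -29.33.
Precision τ = 1/σ² = 1/8.7² = 0.0132.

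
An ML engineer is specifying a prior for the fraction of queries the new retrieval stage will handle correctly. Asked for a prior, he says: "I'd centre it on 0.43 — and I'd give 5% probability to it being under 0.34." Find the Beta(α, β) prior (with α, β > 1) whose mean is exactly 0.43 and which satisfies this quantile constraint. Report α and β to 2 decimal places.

With mean 0.43 fixed, write α = 0.43s, β = 0.57s where s = α+β.
Need P(θ < 0.34) = 0.05 under Beta(0.43s, 0.57s). Normal approximation: (q−m)/√(m(1−m)/s) ≈ z_{0.05} = -1.64, so s ≈ 0.43·0.57·(-1.64)²/(0.34−0.43)² = 81.9.
At s = 81.9: P(θ<0.34) ≈ 0.047. Adjusting to match 0.05 gives s ≈ 79.17.
So α = 0.43·79.17 ≈ 34.05, β = 0.57·79.17 ≈ 45.13.

α ≈ 34.05, β ≈ 45.13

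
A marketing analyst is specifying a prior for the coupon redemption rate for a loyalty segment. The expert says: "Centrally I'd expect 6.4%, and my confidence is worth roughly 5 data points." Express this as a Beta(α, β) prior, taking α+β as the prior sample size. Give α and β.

α = 0.32, β = 4.68

Under the effective-sample-size interpretation, Beta(α, β) has prior mean α/(α+β) and prior sample size α+β.
So α+β = 5 and α/(α+β) = 0.064, giving α = 0.064·5 = 0.32 and β = 5 − 0.32 = 4.68.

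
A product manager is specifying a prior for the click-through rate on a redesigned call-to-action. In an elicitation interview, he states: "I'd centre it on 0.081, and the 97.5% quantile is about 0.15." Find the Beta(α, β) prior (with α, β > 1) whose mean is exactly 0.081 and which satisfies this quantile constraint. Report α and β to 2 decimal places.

α ≈ 6.40, β ≈ 72.58

With mean 0.081 fixed, write α = 0.081s, β = 0.919s where s = α+β.
Need P(θ < 0.15) = 0.975 under Beta(0.081s, 0.919s). Normal approximation: (q−m)/√(m(1−m)/s) ≈ z_{0.975} = 1.96, so s ≈ 0.081·0.919·(1.96)²/(0.15−0.081)² = 60.1.
At s = 60.1: P(θ<0.15) ≈ 0.959. Adjusting to match 0.975 gives s ≈ 78.98.
So α = 0.081·78.98 ≈ 6.40, β = 0.919·78.98 ≈ 72.58.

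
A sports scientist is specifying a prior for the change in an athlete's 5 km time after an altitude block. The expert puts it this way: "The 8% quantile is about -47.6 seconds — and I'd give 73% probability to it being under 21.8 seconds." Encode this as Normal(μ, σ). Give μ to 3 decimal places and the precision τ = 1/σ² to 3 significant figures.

μ = 0.724, τ = 0.000845

For Normal(μ,σ), the p-quantile is μ + z_p·σ. Here z_{0.08} = -1.405, z_{0.73} = 0.6128.
So -47.6 = μ − 1.405σ and 21.8 = μ + 0.6128σ.
Subtracting: σ = (21.8 − -47.6)/(0.6128 − (-1.405)) = 34.392.
Then μ = -47.6 − (-1.405)·34.392 = 0.724.
Precision τ = 1/σ² = 1/34.39² = 0.000845.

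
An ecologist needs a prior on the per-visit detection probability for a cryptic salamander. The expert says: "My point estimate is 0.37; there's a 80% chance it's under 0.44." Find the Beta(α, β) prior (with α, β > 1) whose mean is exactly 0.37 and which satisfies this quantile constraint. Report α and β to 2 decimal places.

With mean 0.37 fixed, write α = 0.37s, β = 0.63s where s = α+β.
Need P(θ < 0.44) = 0.8 under Beta(0.37s, 0.63s). Normal approximation: (q−m)/√(m(1−m)/s) ≈ z_{0.8} = 0.842, so s ≈ 0.37·0.63·(0.842)²/(0.44−0.37)² = 33.7.
At s = 33.7: P(θ<0.44) ≈ 0.802. Adjusting to match 0.8 gives s ≈ 33.04.
So α = 0.37·33.04 ≈ 12.22, β = 0.63·33.04 ≈ 20.81.

α ≈ 12.22, β ≈ 20.81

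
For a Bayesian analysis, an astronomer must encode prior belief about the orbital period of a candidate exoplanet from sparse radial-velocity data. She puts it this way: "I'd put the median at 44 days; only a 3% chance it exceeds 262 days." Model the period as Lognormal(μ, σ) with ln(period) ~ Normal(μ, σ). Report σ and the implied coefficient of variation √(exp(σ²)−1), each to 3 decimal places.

σ ≈ 0.949, CV ≈ 1.208

If T ~ Lognormal(μ,σ) then ln T ~ Normal(μ,σ), so the p-quantile of ln T is μ + z_p·σ.
ln(44) = 3.784 and ln(262) = 5.568; z_{0.5} = 0, z_{0.97} = 1.881.
σ = (5.568 − 3.784)/(1.881 − (0)) = 0.949.
μ = 3.784 − (0)·0.949 = 3.784.
CV = √(exp(σ²)−1) = √(exp(0.8999)−1) = 1.208.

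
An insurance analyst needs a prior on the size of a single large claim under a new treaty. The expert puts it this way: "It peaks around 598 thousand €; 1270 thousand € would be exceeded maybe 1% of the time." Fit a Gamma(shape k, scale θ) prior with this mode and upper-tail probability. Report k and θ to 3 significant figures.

Gamma(k,θ) with k>1 has mode (k−1)θ, so θ = 598/(k−1).
Need P(X < 1270) = 0.99 with θ tied to k this way. Start at k = 2, θ = 598: P(X<1270) ≈ 0.626.
Too low — raise k to concentrate. Iterating converges to k ≈ 9.56.
Then θ = 598/(9.56−1) ≈ 69.9.

k ≈ 9.56, θ ≈ 69.9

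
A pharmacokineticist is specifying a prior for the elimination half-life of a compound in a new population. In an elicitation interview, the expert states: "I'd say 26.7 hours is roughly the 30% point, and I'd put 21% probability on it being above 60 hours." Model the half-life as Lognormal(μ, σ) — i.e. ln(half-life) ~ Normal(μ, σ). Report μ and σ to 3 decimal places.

μ ≈ 3.604, σ ≈ 0.608

If T ~ Lognormal(μ,σ) then ln T ~ Normal(μ,σ), so the p-quantile of ln T is μ + z_p·σ.
ln(26.7) = 3.285 and ln(60) = 4.094; z_{0.3} = -0.5244, z_{0.79} = 0.8064.
σ = (4.094 − 3.285)/(0.8064 − (-0.5244)) = 0.608.
μ = 3.285 − (-0.5244)·0.608 = 3.604.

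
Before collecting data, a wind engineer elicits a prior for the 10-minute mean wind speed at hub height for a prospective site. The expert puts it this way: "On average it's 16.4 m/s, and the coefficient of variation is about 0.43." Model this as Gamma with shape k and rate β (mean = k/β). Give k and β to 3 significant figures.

For Gamma(k, rate β): mean = k/β, variance = k/β², so CV = 1/√k.
CV = 0.43, hence k = 1/CV² = 5.41.
Then β = k/mean = 5.41/16.4 = 0.33.

k ≈ 5.41, β ≈ 0.33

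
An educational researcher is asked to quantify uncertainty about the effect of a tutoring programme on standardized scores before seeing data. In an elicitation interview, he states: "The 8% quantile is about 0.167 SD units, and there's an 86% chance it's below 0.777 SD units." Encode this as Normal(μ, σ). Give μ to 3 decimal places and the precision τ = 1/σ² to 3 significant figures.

For Normal(μ,σ), the p-quantile is μ + z_p·σ. Here z_{0.08} = -1.405, z_{0.86} = 1.08.
So 0.167 = μ − 1.405σ and 0.777 = μ + 1.08σ.
Subtracting: σ = (0.777 − 0.167)/(1.08 − (-1.405)) = 0.245.
Then μ = 0.167 − (-1.405)·0.245 = 0.512.
Precision τ = 1/σ² = 1/0.2454² = 16.6.

μ = 0.512, τ = 16.6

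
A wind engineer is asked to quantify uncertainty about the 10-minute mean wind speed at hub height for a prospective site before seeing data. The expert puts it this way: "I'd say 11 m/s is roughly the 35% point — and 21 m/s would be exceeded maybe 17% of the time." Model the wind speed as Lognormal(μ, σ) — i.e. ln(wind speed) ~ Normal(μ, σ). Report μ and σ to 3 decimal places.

μ ≈ 2.584, σ ≈ 0.483

If T ~ Lognormal(μ,σ) then ln T ~ Normal(μ,σ), so the p-quantile of ln T is μ + z_p·σ.
ln(11) = 2.398 and ln(21) = 3.045; z_{0.35} = -0.3853, z_{0.83} = 0.9542.
σ = (3.045 − 2.398)/(0.9542 − (-0.3853)) = 0.483.
μ = 2.398 − (-0.3853)·0.483 = 2.584.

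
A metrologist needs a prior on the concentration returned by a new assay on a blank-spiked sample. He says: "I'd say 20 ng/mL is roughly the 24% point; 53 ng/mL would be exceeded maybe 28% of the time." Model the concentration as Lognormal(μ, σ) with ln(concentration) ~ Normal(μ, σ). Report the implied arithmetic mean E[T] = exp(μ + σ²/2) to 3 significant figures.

If T ~ Lognormal(μ,σ) then ln T ~ Normal(μ,σ), so the p-quantile of ln T is μ + z_p·σ.
ln(20) = 2.996 and ln(53) = 3.97; z_{0.24} = -0.7063, z_{0.72} = 0.5828.
σ = (3.97 − 2.996)/(0.5828 − (-0.7063)) = 0.756.
μ = 2.996 − (-0.7063)·0.756 = 3.530.
E[T] = exp(μ + σ²/2) = exp(3.530 + 0.2857) = 45.4 ng/mL.

E[T] ≈ 45.4 ng/mL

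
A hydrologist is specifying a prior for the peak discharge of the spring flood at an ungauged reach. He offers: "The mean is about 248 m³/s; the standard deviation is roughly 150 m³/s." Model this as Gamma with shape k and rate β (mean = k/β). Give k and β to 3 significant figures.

k ≈ 2.73, β ≈ 0.011

For Gamma(k, rate β): mean = k/β, variance = k/β², so CV = 1/√k.
CV = SD/mean = 150/248 = 0.6048, hence k = 1/CV² = 2.73.
Then β = k/mean = 2.73/248 = 0.011.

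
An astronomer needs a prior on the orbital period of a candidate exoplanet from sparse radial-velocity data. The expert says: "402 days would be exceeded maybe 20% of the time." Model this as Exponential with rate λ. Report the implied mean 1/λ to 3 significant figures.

mean ≈ 250 days

P(T > 402.0) = e^(−λ·402.0) = 0.2, so λ = −ln(0.2)/402.0 = 0.004.
Mean = 1/λ = 250 days.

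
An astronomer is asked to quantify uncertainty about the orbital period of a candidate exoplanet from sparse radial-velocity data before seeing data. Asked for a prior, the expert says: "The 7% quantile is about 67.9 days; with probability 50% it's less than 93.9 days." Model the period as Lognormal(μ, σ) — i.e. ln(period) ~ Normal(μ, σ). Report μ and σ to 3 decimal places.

If T ~ Lognormal(μ,σ) then ln T ~ Normal(μ,σ), so the p-quantile of ln T is μ + z_p·σ.
ln(67.9) = 4.218 and ln(93.9) = 4.542; z_{0.07} = -1.476, z_{0.5} = 0.
σ = (4.542 − 4.218)/(0 − (-1.476)) = 0.220.
μ = 4.218 − (-1.476)·0.220 = 4.542.

μ ≈ 4.542, σ ≈ 0.220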